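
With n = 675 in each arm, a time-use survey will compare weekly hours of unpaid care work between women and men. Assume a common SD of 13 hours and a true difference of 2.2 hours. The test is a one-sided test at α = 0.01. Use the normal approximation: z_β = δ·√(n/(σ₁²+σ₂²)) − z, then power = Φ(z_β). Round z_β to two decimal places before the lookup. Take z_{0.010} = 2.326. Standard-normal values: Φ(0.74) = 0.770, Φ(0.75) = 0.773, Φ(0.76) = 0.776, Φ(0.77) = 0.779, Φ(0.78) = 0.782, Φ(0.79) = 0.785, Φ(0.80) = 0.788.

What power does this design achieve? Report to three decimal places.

Power ≈ 0.782

z_β = δ·√(n/(σ₁²+σ₂²)) − z_α
    = 2.2 · √(675/338) − 2.326
    = 2.2 · 1.41317 − 2.326
    = 3.1090 − 2.326 = 0.7830 → 0.78
Power = Φ(0.78) = 0.782.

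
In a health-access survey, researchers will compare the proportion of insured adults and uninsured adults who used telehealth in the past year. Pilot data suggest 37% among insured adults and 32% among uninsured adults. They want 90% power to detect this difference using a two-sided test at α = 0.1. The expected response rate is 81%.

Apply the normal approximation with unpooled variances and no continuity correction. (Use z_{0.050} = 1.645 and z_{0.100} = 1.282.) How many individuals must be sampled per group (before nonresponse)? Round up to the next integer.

n = (z_{α/2} + z_β)² · [p₁(1−p₁) + p₂(1−p₂)] / (p₁ − p₂)²
  = (1.645 + 1.282)² · (0.37·0.63 + 0.32·0.68) / (0.05)²
  = (2.927)² · (0.2331 + 0.2176) / 0.0025
  = 8.5673 · 0.4507 / 0.0025
  = 1544.52
Adjust for 81% response: 1544.52 / 0.81 = 1906.81.
Round up → n = 1907 per group.

n = 1907 per group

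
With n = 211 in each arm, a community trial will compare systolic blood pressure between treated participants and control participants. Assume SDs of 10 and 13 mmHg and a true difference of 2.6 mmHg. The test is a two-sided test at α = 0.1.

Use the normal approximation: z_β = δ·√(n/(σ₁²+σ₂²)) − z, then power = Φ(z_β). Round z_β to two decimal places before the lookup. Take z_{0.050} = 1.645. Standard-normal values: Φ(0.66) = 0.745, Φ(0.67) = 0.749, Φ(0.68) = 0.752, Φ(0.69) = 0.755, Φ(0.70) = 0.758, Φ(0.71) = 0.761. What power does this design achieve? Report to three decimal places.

Power ≈ 0.745

z_β = δ·√(n/(σ₁²+σ₂²)) − z_{α/2}
    = 2.6 · √(211/269) − 1.645
    = 2.6 · 0.88566 − 1.645
    = 2.3027 − 1.645 = 0.6577 → 0.66
Power = Φ(0.66) = 0.745.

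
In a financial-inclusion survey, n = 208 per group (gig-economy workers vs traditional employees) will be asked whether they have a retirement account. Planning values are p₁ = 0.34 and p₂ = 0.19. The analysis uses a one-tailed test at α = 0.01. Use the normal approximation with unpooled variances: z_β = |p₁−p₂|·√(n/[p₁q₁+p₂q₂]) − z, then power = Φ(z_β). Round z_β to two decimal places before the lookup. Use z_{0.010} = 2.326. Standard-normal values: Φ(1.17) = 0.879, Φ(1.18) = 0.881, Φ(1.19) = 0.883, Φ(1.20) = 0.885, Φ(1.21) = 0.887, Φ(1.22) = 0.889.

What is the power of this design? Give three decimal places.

z_β = |p₁−p₂|·√(n/[p₁q₁+p₂q₂]) − z_α
    = 0.15 · √(208/0.3783) − 2.326
    = 0.15 · 23.4484 − 2.326
    = 3.5173 − 2.326 = 1.1913 → 1.19
Power = Φ(1.19) = 0.883.

Power ≈ 0.883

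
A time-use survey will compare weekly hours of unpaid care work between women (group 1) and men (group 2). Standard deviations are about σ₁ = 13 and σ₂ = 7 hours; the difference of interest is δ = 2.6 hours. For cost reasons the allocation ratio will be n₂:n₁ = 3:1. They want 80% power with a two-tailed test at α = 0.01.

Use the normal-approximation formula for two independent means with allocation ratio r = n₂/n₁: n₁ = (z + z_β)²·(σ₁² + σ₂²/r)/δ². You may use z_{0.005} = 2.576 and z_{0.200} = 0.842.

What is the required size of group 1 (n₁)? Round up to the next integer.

n₁ = (z_{α/2} + z_β)² · (σ₁² + σ₂²/r) / δ²
   = (2.576 + 0.842)² · (13² + 7²/3) / 2.6²
   = 11.6827 · (169 + 16.3333) / 6.76
   = 11.6827 · 185.3333 / 6.76
   = 320.30
Round up → n₁ = 321; n₂ = r·n₁ = 3 × 321 = 963.

n₁ = 321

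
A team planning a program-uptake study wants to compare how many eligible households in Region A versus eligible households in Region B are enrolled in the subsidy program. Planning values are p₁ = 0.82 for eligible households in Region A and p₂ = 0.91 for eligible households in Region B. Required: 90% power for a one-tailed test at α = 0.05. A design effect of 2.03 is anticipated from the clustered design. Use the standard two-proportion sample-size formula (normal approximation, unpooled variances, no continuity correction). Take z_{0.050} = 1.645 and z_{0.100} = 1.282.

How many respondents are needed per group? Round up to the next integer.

n = 493 per group

n = (z_α + z_β)² · [p₁(1−p₁) + p₂(1−p₂)] / (p₁ − p₂)²
  = (1.645 + 1.282)² · (0.82·0.18 + 0.91·0.09) / (-0.09)²
  = (2.927)² · (0.1476 + 0.0819) / 0.0081
  = 8.5673 · 0.2295 / 0.0081
  = 242.74
Design effect: 2.03 × 242.74 = 492.76.
Round up → n = 493 per group.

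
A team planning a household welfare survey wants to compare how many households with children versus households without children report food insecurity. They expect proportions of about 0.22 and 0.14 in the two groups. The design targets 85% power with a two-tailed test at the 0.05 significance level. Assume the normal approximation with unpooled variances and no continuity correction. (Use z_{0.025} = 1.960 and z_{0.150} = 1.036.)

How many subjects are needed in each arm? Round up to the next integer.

n = (z_{α/2} + z_β)² · [p₁(1−p₁) + p₂(1−p₂)] / (p₁ − p₂)²
  = (1.960 + 1.036)² · (0.22·0.78 + 0.14·0.86) / (0.08)²
  = (2.996)² · (0.1716 + 0.1204) / 0.0064
  = 8.9760 · 0.2920 / 0.0064
  = 409.53
Round up → n = 410 per group.

n = 410 per group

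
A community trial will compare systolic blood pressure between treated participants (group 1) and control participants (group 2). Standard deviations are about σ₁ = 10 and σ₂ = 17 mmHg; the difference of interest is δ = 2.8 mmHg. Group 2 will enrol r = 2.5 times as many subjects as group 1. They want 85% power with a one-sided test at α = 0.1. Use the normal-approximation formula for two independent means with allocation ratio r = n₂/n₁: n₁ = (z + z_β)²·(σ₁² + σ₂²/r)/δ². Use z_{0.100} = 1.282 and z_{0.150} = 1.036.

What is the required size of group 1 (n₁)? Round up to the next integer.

n₁ = 148

n₁ = (z_α + z_β)² · (σ₁² + σ₂²/r) / δ²
   = (1.282 + 1.036)² · (10² + 17²/2.5) / 2.8²
   = 5.3731 · (100 + 115.6) / 7.84
   = 5.3731 · 215.6 / 7.84
   = 147.76
Round up → n₁ = 148; n₂ = r·n₁ = 2.5 × 148 = 370.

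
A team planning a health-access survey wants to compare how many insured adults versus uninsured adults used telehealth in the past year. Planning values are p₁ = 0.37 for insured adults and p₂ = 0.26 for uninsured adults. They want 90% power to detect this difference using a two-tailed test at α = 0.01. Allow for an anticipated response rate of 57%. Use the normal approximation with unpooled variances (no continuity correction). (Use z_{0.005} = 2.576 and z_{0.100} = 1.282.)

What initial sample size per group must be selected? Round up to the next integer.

n = 919 per group

n = (z_{α/2} + z_β)² · [p₁(1−p₁) + p₂(1−p₂)] / (p₁ − p₂)²
  = (2.576 + 1.282)² · (0.37·0.63 + 0.26·0.74) / (0.11)²
  = (3.858)² · (0.2331 + 0.1924) / 0.0121
  = 14.8842 · 0.4255 / 0.0121
  = 523.41
Adjust for 57% response: 523.41 / 0.57 = 918.26.
Round up → n = 919 per group.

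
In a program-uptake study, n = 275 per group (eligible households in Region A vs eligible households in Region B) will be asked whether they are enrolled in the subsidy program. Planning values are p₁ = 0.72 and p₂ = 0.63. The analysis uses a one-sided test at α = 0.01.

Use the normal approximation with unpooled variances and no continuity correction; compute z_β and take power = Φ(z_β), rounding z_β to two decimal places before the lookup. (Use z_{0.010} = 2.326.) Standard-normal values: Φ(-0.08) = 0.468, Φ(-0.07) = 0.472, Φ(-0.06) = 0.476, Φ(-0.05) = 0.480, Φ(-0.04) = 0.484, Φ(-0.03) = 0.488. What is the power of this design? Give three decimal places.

z_β = |p₁−p₂|·√(n/[p₁q₁+p₂q₂]) − z_α
    = 0.09 · √(275/0.4347) − 2.326
    = 0.09 · 25.1519 − 2.326
    = 2.2637 − 2.326 = -0.0623 → -0.06
Power = Φ(-0.06) = 0.476.

Power ≈ 0.476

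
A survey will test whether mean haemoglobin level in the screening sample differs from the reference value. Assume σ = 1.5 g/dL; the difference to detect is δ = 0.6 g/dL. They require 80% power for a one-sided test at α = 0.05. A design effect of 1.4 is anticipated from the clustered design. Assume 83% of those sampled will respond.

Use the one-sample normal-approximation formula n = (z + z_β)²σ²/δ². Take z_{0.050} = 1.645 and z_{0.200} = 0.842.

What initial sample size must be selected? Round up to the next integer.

n = (z_α + z_β)² · σ² / δ²
  = (1.645 + 0.842)² · 1.5² / 0.6²
  = 6.1852 · 2.25 / 0.36
  = 38.66
Design effect: 1.4 × 38.66 = 54.12.
Adjust for 83% response: 54.12 / 0.83 = 65.21.
Round up → n = 66.

n = 66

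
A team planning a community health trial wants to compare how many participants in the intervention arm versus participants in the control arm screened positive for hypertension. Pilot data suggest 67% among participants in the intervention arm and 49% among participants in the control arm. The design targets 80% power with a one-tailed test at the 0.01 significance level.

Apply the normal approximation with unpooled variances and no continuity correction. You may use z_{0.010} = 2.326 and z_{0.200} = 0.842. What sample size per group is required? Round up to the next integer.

n = (z_α + z_β)² · [p₁(1−p₁) + p₂(1−p₂)] / (p₁ − p₂)²
  = (2.326 + 0.842)² · (0.67·0.33 + 0.49·0.51) / (0.18)²
  = (3.168)² · (0.2211 + 0.2499) / 0.0324
  = 10.0362 · 0.4710 / 0.0324
  = 145.90
Round up → n = 146 per group.

n = 146 per group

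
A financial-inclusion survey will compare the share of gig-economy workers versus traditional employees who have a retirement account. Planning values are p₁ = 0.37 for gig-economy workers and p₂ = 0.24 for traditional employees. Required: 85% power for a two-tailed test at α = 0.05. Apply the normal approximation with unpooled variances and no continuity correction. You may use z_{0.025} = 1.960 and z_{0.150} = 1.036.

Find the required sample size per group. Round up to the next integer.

n = (z_{α/2} + z_β)² · [p₁(1−p₁) + p₂(1−p₂)] / (p₁ − p₂)²
  = (1.960 + 1.036)² · (0.37·0.63 + 0.24·0.76) / (0.13)²
  = (2.996)² · (0.2331 + 0.1824) / 0.0169
  = 8.9760 · 0.4155 / 0.0169
  = 220.68
Round up → n = 221 per group.

n = 221 per group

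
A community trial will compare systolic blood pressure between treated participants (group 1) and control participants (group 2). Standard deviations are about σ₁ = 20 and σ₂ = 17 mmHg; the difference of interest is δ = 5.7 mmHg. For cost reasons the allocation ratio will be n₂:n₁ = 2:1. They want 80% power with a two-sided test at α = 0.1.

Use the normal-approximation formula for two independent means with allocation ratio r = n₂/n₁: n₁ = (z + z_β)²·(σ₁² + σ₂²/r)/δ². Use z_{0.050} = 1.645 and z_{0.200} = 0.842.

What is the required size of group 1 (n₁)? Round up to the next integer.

n₁ = (z_{α/2} + z_β)² · (σ₁² + σ₂²/r) / δ²
   = (1.645 + 0.842)² · (20² + 17²/2) / 5.7²
   = 6.1852 · (400 + 144.5) / 32.49
   = 6.1852 · 544.5 / 32.49
   = 103.66
Round up → n₁ = 104; n₂ = r·n₁ = 2 × 104 = 208.

n₁ = 104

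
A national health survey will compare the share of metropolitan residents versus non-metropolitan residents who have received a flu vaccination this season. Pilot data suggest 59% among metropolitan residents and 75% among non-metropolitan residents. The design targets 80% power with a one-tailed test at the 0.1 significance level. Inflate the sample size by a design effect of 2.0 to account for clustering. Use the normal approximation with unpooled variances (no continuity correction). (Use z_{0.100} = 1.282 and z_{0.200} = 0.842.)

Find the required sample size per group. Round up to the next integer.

n = (z_α + z_β)² · [p₁(1−p₁) + p₂(1−p₂)] / (p₁ − p₂)²
  = (1.282 + 0.842)² · (0.59·0.41 + 0.75·0.25) / (-0.16)²
  = (2.124)² · (0.2419 + 0.1875) / 0.0256
  = 4.5114 · 0.4294 / 0.0256
  = 75.67
Design effect: 2.0 × 75.67 = 151.34.
Round up → n = 152 per group.

n = 152 per group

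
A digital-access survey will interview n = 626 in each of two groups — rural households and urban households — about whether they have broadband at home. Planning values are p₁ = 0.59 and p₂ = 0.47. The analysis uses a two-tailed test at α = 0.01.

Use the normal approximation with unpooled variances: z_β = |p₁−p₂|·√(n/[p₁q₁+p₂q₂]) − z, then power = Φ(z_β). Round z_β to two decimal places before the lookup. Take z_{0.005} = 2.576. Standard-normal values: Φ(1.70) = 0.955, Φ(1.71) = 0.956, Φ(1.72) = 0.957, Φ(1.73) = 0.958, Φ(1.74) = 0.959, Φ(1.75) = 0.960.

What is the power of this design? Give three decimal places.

Power ≈ 0.956

z_β = |p₁−p₂|·√(n/[p₁q₁+p₂q₂]) − z_{α/2}
    = 0.12 · √(626/0.4910) − 2.576
    = 0.12 · 35.7064 − 2.576
    = 4.2848 − 2.576 = 1.7088 → 1.71
Power = Φ(1.71) = 0.956.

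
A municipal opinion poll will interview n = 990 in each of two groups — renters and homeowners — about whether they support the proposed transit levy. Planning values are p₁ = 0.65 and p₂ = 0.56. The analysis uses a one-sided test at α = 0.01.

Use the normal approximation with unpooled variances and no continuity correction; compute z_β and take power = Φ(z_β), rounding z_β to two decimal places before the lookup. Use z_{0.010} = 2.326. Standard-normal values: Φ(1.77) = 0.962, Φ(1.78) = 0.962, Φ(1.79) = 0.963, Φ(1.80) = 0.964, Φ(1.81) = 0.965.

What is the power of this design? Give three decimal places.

Power ≈ 0.963

z_β = |p₁−p₂|·√(n/[p₁q₁+p₂q₂]) − z_α
    = 0.09 · √(990/0.4739) − 2.326
    = 0.09 · 45.7061 − 2.326
    = 4.1135 − 2.326 = 1.7875 → 1.79
Power = Φ(1.79) = 0.963.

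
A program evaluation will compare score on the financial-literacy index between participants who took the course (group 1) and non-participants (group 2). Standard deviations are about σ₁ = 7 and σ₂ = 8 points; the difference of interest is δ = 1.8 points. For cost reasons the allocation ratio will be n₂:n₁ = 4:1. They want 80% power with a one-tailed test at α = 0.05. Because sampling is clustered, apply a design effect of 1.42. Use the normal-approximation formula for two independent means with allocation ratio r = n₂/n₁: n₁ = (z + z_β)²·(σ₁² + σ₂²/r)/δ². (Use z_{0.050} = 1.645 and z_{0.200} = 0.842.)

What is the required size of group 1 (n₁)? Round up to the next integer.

n₁ = (z_α + z_β)² · (σ₁² + σ₂²/r) / δ²
   = (1.645 + 0.842)² · (7² + 8²/4) / 1.8²
   = 6.1852 · (49 + 16) / 3.24
   = 6.1852 · 65 / 3.24
   = 124.09
Design effect: 1.42 × 124.09 = 176.20.
Round up → n₁ = 177; n₂ = r·n₁ = 4 × 177 = 708.

n₁ = 177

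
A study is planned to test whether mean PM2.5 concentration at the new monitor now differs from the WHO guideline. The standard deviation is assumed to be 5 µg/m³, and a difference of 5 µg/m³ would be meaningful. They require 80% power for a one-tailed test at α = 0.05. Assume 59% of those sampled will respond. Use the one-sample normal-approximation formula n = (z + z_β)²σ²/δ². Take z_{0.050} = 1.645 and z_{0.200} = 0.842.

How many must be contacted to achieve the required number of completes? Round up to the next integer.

n = (z_α + z_β)² · σ² / δ²
  = (1.645 + 0.842)² · 5² / 5²
  = 6.1852 · 25 / 25
  = 6.19
Adjust for 59% response: 6.19 / 0.59 = 10.48.
Round up → n = 11.

n = 11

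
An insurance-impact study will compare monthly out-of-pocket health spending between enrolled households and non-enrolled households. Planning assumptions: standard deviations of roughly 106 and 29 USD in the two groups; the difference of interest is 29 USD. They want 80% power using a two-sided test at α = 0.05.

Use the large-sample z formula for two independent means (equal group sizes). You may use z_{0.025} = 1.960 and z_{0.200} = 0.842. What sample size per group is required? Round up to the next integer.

n = 113 per group

n = (z_{α/2} + z_β)² · (σ₁² + σ₂²) / δ²
  = (1.960 + 0.842)² · (106² + 29² = 12077) / 29²
  = 7.8512 · 12077 / 841
  = 112.75
Round up → n = 113 per group.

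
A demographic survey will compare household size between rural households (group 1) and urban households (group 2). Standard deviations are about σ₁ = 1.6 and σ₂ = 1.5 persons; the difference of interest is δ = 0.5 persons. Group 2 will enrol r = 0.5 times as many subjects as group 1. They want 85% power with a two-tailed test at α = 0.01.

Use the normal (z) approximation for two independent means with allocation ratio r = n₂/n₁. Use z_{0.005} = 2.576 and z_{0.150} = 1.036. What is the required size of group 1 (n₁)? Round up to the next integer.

n₁ = (z_{α/2} + z_β)² · (σ₁² + σ₂²/r) / δ²
   = (2.576 + 1.036)² · (1.6² + 1.5²/0.5) / 0.5²
   = 13.0465 · (2.56 + 4.5) / 0.25
   = 13.0465 · 7.06 / 0.25
   = 368.43
Round up → n₁ = 369; n₂ = r·n₁ = 0.5 × 369 = 185.

n₁ = 369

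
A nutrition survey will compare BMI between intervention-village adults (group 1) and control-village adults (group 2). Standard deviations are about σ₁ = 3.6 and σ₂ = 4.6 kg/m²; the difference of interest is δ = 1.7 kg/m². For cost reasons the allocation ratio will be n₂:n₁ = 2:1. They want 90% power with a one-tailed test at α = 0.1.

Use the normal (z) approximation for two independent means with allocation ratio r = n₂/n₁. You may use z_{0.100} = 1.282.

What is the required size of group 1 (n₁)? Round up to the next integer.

n₁ = 54

n₁ = (z_α + z_β)² · (σ₁² + σ₂²/r) / δ²
   = (1.282 + 1.282)² · (3.6² + 4.6²/2) / 1.7²
   = 6.5741 · (12.96 + 10.58) / 2.89
   = 6.5741 · 23.54 / 2.89
   = 53.55
Round up → n₁ = 54; n₂ = r·n₁ = 2 × 54 = 108.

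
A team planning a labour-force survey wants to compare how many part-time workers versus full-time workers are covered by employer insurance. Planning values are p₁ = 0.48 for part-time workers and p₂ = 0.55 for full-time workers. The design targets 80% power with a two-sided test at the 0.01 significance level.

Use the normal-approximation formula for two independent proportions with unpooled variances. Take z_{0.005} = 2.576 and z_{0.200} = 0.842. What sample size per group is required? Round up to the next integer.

n = 1186 per group

n = (z_{α/2} + z_β)² · [p₁(1−p₁) + p₂(1−p₂)] / (p₁ − p₂)²
  = (2.576 + 0.842)² · (0.48·0.52 + 0.55·0.45) / (-0.07)²
  = (3.418)² · (0.2496 + 0.2475) / 0.0049
  = 11.6827 · 0.4971 / 0.0049
  = 1185.20
Round up → n = 1186 per group.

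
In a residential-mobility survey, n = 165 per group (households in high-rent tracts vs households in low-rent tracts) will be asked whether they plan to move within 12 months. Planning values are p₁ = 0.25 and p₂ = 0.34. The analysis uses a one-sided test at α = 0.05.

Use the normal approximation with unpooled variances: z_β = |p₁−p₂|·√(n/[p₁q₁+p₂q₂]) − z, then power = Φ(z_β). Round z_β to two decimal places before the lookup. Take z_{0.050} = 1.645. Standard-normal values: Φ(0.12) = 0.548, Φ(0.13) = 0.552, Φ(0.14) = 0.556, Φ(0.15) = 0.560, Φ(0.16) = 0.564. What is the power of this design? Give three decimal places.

Power ≈ 0.564

z_β = |p₁−p₂|·√(n/[p₁q₁+p₂q₂]) − z_α
    = 0.09 · √(165/0.4119) − 1.645
    = 0.09 · 20.0146 − 1.645
    = 1.8013 − 1.645 = 0.1563 → 0.16
Power = Φ(0.16) = 0.564.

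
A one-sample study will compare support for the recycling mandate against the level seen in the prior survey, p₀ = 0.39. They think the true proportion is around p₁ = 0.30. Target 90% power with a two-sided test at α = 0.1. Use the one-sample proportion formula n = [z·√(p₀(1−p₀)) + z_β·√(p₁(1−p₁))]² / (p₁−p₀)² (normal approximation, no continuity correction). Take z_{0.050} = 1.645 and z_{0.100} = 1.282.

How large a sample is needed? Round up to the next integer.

n = 239

n = [z_{α/2}·√(p₀q₀) + z_β·√(p₁q₁)]² / (p₁ − p₀)²
  = [1.645·√(0.39·0.61) + 1.282·√(0.30·0.70)]² / (-0.09)²
  = [1.645·0.4877 + 1.282·0.4583]² / 0.0081
  = [1.3898]² / 0.0081
  = 238.47
Round up → n = 239.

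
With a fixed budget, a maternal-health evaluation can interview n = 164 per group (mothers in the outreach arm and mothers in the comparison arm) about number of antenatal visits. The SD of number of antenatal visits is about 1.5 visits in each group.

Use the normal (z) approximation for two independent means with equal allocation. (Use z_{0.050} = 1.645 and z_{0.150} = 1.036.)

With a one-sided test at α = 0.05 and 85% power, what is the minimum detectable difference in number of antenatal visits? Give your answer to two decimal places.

δ = (z_α + z_β) · √((σ₁²+σ₂²)/n)
  = (1.645 + 1.036) · √(4.5/164)
  = 2.681 · √0.02744
  = 2.681 · 0.1656
  = 0.4441

Minimum detectable difference ≈ 0.44 visits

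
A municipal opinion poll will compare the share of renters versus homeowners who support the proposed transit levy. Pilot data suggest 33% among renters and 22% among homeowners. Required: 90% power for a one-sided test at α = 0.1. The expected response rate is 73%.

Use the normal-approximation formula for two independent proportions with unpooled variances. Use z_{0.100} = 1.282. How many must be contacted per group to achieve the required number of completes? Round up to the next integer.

n = 293 per group

n = (z_α + z_β)² · [p₁(1−p₁) + p₂(1−p₂)] / (p₁ − p₂)²
  = (1.282 + 1.282)² · (0.33·0.67 + 0.22·0.78) / (0.11)²
  = (2.564)² · (0.2211 + 0.1716) / 0.0121
  = 6.5741 · 0.3927 / 0.0121
  = 213.36
Adjust for 73% response: 213.36 / 0.73 = 292.27.
Round up → n = 293 per group.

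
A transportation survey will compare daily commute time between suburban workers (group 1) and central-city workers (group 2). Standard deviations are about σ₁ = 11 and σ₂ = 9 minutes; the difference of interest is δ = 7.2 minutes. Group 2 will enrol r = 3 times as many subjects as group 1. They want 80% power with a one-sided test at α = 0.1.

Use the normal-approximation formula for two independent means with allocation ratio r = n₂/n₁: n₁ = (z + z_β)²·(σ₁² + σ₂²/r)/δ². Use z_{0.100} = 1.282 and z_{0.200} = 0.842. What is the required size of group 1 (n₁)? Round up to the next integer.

n₁ = (z_α + z_β)² · (σ₁² + σ₂²/r) / δ²
   = (1.282 + 0.842)² · (11² + 9²/3) / 7.2²
   = 4.5114 · (121 + 27) / 51.84
   = 4.5114 · 148 / 51.84
   = 12.88
Round up → n₁ = 13; n₂ = r·n₁ = 3 × 13 = 39.

n₁ = 13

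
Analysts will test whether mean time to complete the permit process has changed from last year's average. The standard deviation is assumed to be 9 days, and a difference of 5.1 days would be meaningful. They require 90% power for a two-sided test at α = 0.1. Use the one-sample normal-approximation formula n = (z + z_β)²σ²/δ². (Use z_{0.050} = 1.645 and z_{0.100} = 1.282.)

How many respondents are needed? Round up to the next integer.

n = 27

n = (z_{α/2} + z_β)² · σ² / δ²
  = (1.645 + 1.282)² · 9² / 5.1²
  = 8.5673 · 81 / 26.01
  = 26.68
Round up → n = 27.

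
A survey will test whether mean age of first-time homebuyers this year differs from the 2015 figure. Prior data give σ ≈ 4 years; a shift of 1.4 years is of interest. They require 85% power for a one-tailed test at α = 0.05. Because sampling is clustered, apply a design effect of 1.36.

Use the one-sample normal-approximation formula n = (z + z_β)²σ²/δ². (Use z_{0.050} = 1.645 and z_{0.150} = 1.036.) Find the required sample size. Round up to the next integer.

n = (z_α + z_β)² · σ² / δ²
  = (1.645 + 1.036)² · 4² / 1.4²
  = 7.1878 · 16 / 1.96
  = 58.68
Design effect: 1.36 × 58.68 = 79.80.
Round up → n = 80.

n = 80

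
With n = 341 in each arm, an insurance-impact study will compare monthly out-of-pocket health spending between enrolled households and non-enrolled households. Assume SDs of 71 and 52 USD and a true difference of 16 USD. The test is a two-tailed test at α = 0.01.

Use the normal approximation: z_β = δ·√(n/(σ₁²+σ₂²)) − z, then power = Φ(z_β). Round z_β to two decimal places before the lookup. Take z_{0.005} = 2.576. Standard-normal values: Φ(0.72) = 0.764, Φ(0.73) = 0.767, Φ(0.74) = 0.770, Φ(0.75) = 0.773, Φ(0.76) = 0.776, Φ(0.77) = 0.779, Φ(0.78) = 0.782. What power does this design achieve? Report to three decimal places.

z_β = δ·√(n/(σ₁²+σ₂²)) − z_{α/2}
    = 16 · √(341/7745) − 2.576
    = 16 · 0.20983 − 2.576
    = 3.3573 − 2.576 = 0.7813 → 0.78
Power = Φ(0.78) = 0.782.

Power ≈ 0.782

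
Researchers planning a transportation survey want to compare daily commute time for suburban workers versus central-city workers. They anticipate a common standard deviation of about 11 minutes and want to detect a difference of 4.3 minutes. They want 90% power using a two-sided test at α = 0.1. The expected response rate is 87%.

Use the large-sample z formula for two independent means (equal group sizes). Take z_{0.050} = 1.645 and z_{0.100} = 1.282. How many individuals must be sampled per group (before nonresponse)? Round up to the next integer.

n = 129 per group

n = (z_{α/2} + z_β)² · (σ₁² + σ₂²) / δ²
  = (1.645 + 1.282)² · (2·11² = 242) / 4.3²
  = 8.5673 · 242 / 18.49
  = 112.13
Adjust for 87% response: 112.13 / 0.87 = 128.89.
Round up → n = 129 per group.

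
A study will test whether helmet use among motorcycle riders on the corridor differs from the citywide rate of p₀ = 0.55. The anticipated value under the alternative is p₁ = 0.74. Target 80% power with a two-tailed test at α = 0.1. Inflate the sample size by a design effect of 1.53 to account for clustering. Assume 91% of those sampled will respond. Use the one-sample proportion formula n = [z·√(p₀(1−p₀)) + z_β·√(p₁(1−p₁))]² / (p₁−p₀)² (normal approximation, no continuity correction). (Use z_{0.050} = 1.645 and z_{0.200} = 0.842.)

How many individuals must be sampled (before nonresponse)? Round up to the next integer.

n = [z_{α/2}·√(p₀q₀) + z_β·√(p₁q₁)]² / (p₁ − p₀)²
  = [1.645·√(0.55·0.45) + 0.842·√(0.74·0.26)]² / (0.19)²
  = [1.645·0.4975 + 0.842·0.4386]² / 0.0361
  = [1.1877]² / 0.0361
  = 39.08
Design effect: 1.53 × 39.08 = 59.79.
Adjust for 91% response: 59.79 / 0.91 = 65.70.
Round up → n = 66.

n = 66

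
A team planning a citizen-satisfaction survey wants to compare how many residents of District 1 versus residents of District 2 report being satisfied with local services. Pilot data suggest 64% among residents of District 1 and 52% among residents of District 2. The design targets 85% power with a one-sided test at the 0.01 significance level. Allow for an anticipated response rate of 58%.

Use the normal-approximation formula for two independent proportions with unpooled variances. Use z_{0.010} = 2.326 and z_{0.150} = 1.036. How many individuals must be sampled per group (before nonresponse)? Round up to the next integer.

n = (z_α + z_β)² · [p₁(1−p₁) + p₂(1−p₂)] / (p₁ − p₂)²
  = (2.326 + 1.036)² · (0.64·0.36 + 0.52·0.48) / (0.12)²
  = (3.362)² · (0.2304 + 0.2496) / 0.0144
  = 11.3030 · 0.4800 / 0.0144
  = 376.77
Adjust for 58% response: 376.77 / 0.58 = 649.60.
Round up → n = 650 per group.

n = 650 per group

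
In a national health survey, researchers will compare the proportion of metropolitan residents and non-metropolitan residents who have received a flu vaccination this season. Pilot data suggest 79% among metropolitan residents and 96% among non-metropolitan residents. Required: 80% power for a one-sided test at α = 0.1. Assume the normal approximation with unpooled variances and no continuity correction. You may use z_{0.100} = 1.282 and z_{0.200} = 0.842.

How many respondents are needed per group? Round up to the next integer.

n = 32 per group

n = (z_α + z_β)² · [p₁(1−p₁) + p₂(1−p₂)] / (p₁ − p₂)²
  = (1.282 + 0.842)² · (0.79·0.21 + 0.96·0.04) / (-0.17)²
  = (2.124)² · (0.1659 + 0.0384) / 0.0289
  = 4.5114 · 0.2043 / 0.0289
  = 31.89
Round up → n = 32 per group.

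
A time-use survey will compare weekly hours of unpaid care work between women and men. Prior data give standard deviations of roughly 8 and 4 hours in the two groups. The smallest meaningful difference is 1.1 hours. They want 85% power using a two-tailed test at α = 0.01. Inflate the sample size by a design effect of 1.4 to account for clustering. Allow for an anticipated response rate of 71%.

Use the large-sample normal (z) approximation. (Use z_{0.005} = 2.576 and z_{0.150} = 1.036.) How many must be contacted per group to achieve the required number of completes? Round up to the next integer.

n = (z_{α/2} + z_β)² · (σ₁² + σ₂²) / δ²
  = (2.576 + 1.036)² · (8² + 4² = 80) / 1.1²
  = 13.0465 · 80 / 1.21
  = 862.58
Design effect: 1.4 × 862.58 = 1207.61.
Adjust for 71% response: 1207.61 / 0.71 = 1700.86.
Round up → n = 1701 per group.

n = 1701 per group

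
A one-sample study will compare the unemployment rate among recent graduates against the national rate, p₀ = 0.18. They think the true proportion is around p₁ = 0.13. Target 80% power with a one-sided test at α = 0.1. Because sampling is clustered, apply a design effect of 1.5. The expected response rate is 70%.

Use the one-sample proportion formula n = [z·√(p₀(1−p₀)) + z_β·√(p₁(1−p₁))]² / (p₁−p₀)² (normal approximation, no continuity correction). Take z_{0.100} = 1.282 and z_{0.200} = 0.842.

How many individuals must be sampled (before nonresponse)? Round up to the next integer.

n = 516

n = [z_α·√(p₀q₀) + z_β·√(p₁q₁)]² / (p₁ − p₀)²
  = [1.282·√(0.18·0.82) + 0.842·√(0.13·0.87)]² / (-0.05)²
  = [1.282·0.3842 + 0.842·0.3363]² / 0.0025
  = [0.7757]² / 0.0025
  = 240.68
Design effect: 1.5 × 240.68 = 361.02.
Adjust for 70% response: 361.02 / 0.70 = 515.75.
Round up → n = 516.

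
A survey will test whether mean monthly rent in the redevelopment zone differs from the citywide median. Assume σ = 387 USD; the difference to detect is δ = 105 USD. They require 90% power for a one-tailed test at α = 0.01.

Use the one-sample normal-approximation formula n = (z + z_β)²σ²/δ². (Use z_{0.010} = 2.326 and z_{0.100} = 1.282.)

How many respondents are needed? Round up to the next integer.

n = 177

n = (z_α + z_β)² · σ² / δ²
  = (2.326 + 1.282)² · 387² / 105²
  = 13.0177 · 149769 / 11025
  = 176.84
Round up → n = 177.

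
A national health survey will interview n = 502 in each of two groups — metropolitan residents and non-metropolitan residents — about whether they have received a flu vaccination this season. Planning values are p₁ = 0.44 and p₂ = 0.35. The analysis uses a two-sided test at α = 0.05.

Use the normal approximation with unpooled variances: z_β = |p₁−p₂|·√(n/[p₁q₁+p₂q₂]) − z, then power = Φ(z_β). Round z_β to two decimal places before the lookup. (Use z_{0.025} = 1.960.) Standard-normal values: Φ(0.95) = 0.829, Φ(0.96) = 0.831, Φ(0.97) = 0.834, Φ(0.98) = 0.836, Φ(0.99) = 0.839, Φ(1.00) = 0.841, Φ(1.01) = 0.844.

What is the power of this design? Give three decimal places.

Power ≈ 0.834

z_β = |p₁−p₂|·√(n/[p₁q₁+p₂q₂]) − z_{α/2}
    = 0.09 · √(502/0.4739) − 1.960
    = 0.09 · 32.5468 − 1.960
    = 2.9292 − 1.960 = 0.9692 → 0.97
Power = Φ(0.97) = 0.834.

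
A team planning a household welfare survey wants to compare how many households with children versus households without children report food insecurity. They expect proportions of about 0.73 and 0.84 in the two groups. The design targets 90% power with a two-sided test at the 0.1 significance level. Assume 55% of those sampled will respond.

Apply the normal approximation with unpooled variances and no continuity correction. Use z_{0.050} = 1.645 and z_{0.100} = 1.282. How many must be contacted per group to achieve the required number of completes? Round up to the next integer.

n = 427 per group

n = (z_{α/2} + z_β)² · [p₁(1−p₁) + p₂(1−p₂)] / (p₁ − p₂)²
  = (1.645 + 1.282)² · (0.73·0.27 + 0.84·0.16) / (-0.11)²
  = (2.927)² · (0.1971 + 0.1344) / 0.0121
  = 8.5673 · 0.3315 / 0.0121
  = 234.72
Adjust for 55% response: 234.72 / 0.55 = 426.76.
Round up → n = 427 per group.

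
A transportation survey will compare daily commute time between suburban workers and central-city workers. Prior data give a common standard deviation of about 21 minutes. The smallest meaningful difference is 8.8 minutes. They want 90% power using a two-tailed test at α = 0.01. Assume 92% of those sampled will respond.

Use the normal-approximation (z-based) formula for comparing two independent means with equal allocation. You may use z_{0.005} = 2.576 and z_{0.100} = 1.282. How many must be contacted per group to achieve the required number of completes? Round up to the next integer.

n = 185 per group

n = (z_{α/2} + z_β)² · (σ₁² + σ₂²) / δ²
  = (2.576 + 1.282)² · (2·21² = 882) / 8.8²
  = 14.8842 · 882 / 77.44
  = 169.52
Adjust for 92% response: 169.52 / 0.92 = 184.26.
Round up → n = 185 per group.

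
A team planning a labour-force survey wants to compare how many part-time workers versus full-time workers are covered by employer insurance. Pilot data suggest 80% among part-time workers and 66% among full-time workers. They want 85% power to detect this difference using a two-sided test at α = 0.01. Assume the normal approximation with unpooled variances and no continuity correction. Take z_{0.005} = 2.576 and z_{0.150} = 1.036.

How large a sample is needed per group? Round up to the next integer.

n = 256 per group

n = (z_{α/2} + z_β)² · [p₁(1−p₁) + p₂(1−p₂)] / (p₁ − p₂)²
  = (2.576 + 1.036)² · (0.80·0.20 + 0.66·0.34) / (0.14)²
  = (3.612)² · (0.1600 + 0.2244) / 0.0196
  = 13.0465 · 0.3844 / 0.0196
  = 255.87
Round up → n = 256 per group.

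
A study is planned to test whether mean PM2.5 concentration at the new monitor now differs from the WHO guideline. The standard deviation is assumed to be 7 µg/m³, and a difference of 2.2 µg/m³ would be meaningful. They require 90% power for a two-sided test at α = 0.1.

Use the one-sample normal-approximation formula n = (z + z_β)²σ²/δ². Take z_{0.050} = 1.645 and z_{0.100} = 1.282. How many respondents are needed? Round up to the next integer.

n = (z_{α/2} + z_β)² · σ² / δ²
  = (1.645 + 1.282)² · 7² / 2.2²
  = 8.5673 · 49 / 4.84
  = 86.74
Round up → n = 87.

n = 87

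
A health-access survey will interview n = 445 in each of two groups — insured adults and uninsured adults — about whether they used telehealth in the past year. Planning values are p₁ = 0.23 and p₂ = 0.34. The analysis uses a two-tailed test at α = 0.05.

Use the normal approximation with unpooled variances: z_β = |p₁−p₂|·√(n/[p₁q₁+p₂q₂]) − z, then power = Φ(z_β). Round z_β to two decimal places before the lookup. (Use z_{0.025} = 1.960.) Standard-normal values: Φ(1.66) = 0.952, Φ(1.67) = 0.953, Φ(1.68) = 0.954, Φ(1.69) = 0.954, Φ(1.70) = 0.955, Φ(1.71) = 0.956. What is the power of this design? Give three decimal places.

z_β = |p₁−p₂|·√(n/[p₁q₁+p₂q₂]) − z_{α/2}
    = 0.11 · √(445/0.4015) − 1.960
    = 0.11 · 33.2918 − 1.960
    = 3.6621 − 1.960 = 1.7021 → 1.70
Power = Φ(1.70) = 0.955.

Power ≈ 0.955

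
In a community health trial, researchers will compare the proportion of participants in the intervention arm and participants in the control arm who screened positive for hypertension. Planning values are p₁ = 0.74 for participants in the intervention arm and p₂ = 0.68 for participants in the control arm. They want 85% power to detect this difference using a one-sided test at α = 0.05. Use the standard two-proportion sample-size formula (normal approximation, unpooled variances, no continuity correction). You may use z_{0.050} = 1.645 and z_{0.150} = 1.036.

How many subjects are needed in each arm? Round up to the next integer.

n = (z_α + z_β)² · [p₁(1−p₁) + p₂(1−p₂)] / (p₁ − p₂)²
  = (1.645 + 1.036)² · (0.74·0.26 + 0.68·0.32) / (0.06)²
  = (2.681)² · (0.1924 + 0.2176) / 0.0036
  = 7.1878 · 0.4100 / 0.0036
  = 818.61
Round up → n = 819 per group.

n = 819 per group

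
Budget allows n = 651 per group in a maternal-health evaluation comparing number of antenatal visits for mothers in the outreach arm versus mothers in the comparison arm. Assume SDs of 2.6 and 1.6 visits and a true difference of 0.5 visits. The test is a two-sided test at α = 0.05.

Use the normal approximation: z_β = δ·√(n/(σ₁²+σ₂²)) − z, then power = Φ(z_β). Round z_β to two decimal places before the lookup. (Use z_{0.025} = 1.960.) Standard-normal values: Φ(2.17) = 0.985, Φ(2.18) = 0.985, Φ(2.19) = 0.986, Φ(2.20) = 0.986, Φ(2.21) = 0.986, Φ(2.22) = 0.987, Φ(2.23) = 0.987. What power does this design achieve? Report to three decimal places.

Power ≈ 0.987

z_β = δ·√(n/(σ₁²+σ₂²)) − z_{α/2}
    = 0.5 · √(651/9.32) − 1.960
    = 0.5 · 8.35762 − 1.960
    = 4.1788 − 1.960 = 2.2188 → 2.22
Power = Φ(2.22) = 0.987.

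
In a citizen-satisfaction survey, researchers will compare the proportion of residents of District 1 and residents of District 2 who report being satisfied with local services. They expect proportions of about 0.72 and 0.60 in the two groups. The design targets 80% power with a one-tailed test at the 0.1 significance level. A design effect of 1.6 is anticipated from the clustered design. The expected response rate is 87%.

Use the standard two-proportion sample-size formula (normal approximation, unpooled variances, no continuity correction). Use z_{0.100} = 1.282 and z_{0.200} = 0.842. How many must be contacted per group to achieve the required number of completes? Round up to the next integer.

n = 255 per group

n = (z_α + z_β)² · [p₁(1−p₁) + p₂(1−p₂)] / (p₁ − p₂)²
  = (1.282 + 0.842)² · (0.72·0.28 + 0.60·0.40) / (0.12)²
  = (2.124)² · (0.2016 + 0.2400) / 0.0144
  = 4.5114 · 0.4416 / 0.0144
  = 138.35
Design effect: 1.6 × 138.35 = 221.36.
Adjust for 87% response: 221.36 / 0.87 = 254.43.
Round up → n = 255 per group.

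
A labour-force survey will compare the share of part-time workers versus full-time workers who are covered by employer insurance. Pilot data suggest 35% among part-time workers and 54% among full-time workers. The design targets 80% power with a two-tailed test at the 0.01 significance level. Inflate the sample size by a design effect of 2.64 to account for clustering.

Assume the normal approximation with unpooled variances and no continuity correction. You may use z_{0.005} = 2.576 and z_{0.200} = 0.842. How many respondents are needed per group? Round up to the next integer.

n = (z_{α/2} + z_β)² · [p₁(1−p₁) + p₂(1−p₂)] / (p₁ − p₂)²
  = (2.576 + 0.842)² · (0.35·0.65 + 0.54·0.46) / (-0.19)²
  = (3.418)² · (0.2275 + 0.2484) / 0.0361
  = 11.6827 · 0.4759 / 0.0361
  = 154.01
Design effect: 2.64 × 154.01 = 406.59.
Round up → n = 407 per group.

n = 407 per group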